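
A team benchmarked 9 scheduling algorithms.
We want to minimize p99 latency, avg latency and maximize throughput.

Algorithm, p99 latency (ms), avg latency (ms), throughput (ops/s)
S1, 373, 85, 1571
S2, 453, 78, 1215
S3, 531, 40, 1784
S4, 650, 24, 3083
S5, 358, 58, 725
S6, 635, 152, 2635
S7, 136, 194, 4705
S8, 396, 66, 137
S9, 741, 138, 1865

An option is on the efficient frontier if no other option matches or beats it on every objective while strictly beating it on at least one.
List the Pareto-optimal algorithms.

S1, S2, S3, S4, S5, S6, S7

S1: not dominated.
S2: not dominated.
S3: not dominated.
S4: not dominated (best avg latency).
S5: not dominated.
S6: not dominated.
S7: not dominated (best p99 latency).
S8: dominated by S5 (p99 latency 358≤396, avg latency 58≤66, throughput 725≥137).
S9: dominated by S4 (p99 latency 650≤741, avg latency 24≤138, throughput 3083≥1865).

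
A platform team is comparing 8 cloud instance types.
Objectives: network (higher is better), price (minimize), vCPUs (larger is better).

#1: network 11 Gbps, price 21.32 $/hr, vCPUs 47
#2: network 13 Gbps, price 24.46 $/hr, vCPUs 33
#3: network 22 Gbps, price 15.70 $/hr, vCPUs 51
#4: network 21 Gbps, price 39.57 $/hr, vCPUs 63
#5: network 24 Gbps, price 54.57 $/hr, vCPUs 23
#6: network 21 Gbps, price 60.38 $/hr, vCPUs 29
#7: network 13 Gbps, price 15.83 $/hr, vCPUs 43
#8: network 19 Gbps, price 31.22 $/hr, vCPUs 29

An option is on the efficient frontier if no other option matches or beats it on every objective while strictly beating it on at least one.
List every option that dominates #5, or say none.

none

#1: worse on network (11 vs 24).
#2: worse on network (13 vs 24).
#3: worse on network (22 vs 24).
#4: worse on network (21 vs 24).
#6: worse on network (21 vs 24).
#7: worse on network (13 vs 24).
#8: worse on network (19 vs 24).
No option dominates #5.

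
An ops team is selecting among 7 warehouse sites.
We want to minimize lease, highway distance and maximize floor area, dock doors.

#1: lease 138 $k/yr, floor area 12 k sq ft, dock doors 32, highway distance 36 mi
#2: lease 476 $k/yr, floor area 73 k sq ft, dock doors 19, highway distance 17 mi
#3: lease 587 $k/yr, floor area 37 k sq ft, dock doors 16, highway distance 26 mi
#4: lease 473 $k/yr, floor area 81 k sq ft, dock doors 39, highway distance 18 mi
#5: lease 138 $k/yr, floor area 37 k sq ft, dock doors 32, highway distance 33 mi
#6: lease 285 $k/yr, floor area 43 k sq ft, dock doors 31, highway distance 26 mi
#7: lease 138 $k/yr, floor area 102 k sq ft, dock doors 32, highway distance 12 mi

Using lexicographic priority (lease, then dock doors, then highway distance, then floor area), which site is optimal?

#7

First minimize lease: best is 138, kept {#1, #5, #7}.
Then maximize dock doors: best is 32, kept {#1, #5, #7}.
Then minimize highway distance: best is 12, kept {#7}.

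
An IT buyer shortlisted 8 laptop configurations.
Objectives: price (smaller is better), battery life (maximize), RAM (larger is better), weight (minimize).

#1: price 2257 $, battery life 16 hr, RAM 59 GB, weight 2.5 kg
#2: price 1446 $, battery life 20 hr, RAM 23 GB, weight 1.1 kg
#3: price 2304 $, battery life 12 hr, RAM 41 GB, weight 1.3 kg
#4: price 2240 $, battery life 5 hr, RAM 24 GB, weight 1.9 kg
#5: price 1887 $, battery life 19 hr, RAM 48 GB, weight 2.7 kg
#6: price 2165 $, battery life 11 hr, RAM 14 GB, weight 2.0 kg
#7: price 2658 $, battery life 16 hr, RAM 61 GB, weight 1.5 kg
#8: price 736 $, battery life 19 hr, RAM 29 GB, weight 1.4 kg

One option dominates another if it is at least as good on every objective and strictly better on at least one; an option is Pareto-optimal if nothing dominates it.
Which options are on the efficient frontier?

#1, #2, #3, #5, #7, #8

#1: not dominated.
#2: not dominated (best battery life).
#3: not dominated.
#4: dominated by #8 (price 736≤2240, battery life 19≥5, RAM 29≥24, weight 1.4≤1.9).
#5: not dominated.
#6: dominated by #2 (price 1446≤2165, battery life 20≥11, RAM 23≥14, weight 1.1≤2.0).
#7: not dominated (best RAM).
#8: not dominated (best price).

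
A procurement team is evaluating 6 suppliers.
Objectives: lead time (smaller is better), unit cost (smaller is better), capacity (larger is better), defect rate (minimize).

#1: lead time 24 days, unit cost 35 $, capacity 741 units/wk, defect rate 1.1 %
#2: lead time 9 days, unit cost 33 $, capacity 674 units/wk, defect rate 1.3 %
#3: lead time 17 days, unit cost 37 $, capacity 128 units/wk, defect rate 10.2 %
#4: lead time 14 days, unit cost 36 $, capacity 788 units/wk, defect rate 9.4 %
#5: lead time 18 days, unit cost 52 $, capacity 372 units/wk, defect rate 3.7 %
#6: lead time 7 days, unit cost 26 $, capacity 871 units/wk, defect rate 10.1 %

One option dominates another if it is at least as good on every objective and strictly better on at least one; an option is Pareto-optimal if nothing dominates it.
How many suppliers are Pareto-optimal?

4

#1: not dominated (best defect rate).
#2: not dominated.
#3: dominated by #2 (lead time 9≤17, unit cost 33≤37, capacity 674≥128, defect rate 1.3≤10.2).
#4: not dominated.
#5: dominated by #2 (lead time 9≤18, unit cost 33≤52, capacity 674≥372, defect rate 1.3≤3.7).
#6: not dominated (best lead time).
Pareto-optimal: #1, #2, #4, #6 → 4.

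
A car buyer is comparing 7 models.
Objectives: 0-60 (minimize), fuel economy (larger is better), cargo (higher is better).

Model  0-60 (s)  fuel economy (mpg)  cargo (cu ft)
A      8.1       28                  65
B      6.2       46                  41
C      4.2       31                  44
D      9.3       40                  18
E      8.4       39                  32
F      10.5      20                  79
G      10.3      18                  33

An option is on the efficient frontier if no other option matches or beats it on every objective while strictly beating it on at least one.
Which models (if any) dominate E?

B

B: 0-60 6.2≤8.4, fuel economy 46≥39, cargo 41≥32 — dominates E.
Others (A, C, D, F, G) are each worse than E on at least one objective.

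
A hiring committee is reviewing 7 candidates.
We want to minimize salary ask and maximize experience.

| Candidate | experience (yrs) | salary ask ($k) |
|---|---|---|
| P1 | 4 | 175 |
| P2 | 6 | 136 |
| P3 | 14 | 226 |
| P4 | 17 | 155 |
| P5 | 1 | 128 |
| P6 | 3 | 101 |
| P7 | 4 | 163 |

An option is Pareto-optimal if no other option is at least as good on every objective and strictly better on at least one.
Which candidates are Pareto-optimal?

P2, P4, P6

P1: dominated by P2 (experience 6≥4, salary ask 136≤175).
P2: not dominated.
P3: dominated by P4 (experience 17≥14, salary ask 155≤226).
P4: not dominated (best experience).
P5: dominated by P6 (experience 3≥1, salary ask 101≤128).
P6: not dominated (best salary ask).
P7: dominated by P2 (experience 6≥4, salary ask 136≤163).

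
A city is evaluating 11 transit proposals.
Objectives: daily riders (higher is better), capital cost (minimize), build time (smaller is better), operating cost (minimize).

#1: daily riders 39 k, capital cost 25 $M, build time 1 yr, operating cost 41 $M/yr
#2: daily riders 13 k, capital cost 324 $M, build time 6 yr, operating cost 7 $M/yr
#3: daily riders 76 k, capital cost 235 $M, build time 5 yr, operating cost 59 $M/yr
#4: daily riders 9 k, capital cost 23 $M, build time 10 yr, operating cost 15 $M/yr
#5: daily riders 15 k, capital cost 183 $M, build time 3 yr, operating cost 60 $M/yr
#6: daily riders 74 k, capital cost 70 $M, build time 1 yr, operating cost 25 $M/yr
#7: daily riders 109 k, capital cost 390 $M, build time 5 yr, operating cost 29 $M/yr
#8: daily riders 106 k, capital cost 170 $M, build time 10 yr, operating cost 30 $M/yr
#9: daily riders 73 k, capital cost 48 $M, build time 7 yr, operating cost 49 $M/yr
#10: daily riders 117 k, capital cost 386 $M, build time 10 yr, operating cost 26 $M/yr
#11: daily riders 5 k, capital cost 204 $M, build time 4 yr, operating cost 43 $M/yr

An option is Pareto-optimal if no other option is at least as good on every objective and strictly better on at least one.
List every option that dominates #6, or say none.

none

#1: worse on daily riders (39 vs 74).
#2: worse on daily riders (13 vs 74).
#3: worse on capital cost (235 vs 70).
#4: worse on daily riders (9 vs 74).
#5: worse on daily riders (15 vs 74).
#7: worse on capital cost (390 vs 70).
#8: worse on capital cost (170 vs 70).
#9: worse on daily riders (73 vs 74).
#10: worse on capital cost (386 vs 70).
#11: worse on daily riders (5 vs 74).
No option dominates #6.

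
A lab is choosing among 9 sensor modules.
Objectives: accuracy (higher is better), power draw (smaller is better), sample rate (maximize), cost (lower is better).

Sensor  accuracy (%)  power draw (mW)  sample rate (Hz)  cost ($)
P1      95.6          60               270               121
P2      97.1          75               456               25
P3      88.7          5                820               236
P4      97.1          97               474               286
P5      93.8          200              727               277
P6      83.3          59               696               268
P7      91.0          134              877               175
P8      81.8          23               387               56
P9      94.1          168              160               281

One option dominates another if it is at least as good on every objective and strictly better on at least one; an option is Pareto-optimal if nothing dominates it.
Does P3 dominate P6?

Yes

P3 vs P6: accuracy 88.7≥83.3, power draw 5≤59, sample rate 820≥696, cost 236≤268 — P3 is at least as good on every objective with at least one strict improvement.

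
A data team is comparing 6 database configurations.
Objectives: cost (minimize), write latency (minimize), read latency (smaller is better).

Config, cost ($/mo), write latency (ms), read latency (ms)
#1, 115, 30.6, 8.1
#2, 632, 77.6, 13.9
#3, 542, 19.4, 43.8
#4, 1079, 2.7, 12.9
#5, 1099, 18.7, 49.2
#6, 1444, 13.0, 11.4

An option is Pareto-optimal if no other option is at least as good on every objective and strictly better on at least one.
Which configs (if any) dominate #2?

#1

#1: cost 115≤632, write latency 30.6≤77.6, read latency 8.1≤13.9 — dominates #2.
Others (#3, #4, #5, #6) are each worse than #2 on at least one objective.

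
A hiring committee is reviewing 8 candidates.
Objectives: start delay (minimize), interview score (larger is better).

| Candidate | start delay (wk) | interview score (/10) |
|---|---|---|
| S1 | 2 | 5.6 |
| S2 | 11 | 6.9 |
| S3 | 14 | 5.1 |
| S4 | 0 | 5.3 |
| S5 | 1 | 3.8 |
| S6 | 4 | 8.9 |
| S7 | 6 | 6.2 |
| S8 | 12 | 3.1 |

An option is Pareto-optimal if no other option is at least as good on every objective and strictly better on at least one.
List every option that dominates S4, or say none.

S1: worse on start delay (2 vs 0).
S2: worse on start delay (11 vs 0).
S3: worse on start delay (14 vs 0).
S5: worse on start delay (1 vs 0).
S6: worse on start delay (4 vs 0).
S7: worse on start delay (6 vs 0).
S8: worse on start delay (12 vs 0).
No option dominates S4.

none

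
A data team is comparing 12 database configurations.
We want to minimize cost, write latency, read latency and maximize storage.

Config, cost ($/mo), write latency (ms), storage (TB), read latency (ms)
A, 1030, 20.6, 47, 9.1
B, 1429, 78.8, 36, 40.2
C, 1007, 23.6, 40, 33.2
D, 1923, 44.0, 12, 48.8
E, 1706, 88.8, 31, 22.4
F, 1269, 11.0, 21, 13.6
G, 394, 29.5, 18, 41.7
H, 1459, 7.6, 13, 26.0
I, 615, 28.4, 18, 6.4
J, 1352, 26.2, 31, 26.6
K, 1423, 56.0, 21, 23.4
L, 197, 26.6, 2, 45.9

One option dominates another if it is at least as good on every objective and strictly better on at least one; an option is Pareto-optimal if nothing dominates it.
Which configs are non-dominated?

A, C, F, G, H, I, L

A: not dominated (best storage).
B: dominated by A (cost 1030≤1429, write latency 20.6≤78.8, storage 47≥36, read latency 9.1≤40.2).
C: not dominated.
D: dominated by A (cost 1030≤1923, write latency 20.6≤44.0, storage 47≥12, read latency 9.1≤48.8).
E: dominated by A (cost 1030≤1706, write latency 20.6≤88.8, storage 47≥31, read latency 9.1≤22.4).
F: not dominated.
G: not dominated.
H: not dominated (best write latency).
I: not dominated (best read latency).
J: dominated by A (cost 1030≤1352, write latency 20.6≤26.2, storage 47≥31, read latency 9.1≤26.6).
K: dominated by A (cost 1030≤1423, write latency 20.6≤56.0, storage 47≥21, read latency 9.1≤23.4).
L: not dominated (best cost).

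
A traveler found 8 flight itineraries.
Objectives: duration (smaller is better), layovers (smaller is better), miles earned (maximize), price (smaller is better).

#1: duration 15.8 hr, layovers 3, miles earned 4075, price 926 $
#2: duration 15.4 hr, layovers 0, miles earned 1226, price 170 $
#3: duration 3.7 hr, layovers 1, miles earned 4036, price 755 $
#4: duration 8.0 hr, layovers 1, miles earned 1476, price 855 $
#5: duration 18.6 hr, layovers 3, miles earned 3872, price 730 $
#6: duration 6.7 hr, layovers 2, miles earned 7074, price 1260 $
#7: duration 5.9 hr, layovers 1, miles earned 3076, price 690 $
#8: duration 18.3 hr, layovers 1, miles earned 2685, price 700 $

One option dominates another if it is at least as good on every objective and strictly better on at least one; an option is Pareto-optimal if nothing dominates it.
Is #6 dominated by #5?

No

#5 vs #6: #5 is worse on duration (18.6 vs 6.7), so it does not dominate #6.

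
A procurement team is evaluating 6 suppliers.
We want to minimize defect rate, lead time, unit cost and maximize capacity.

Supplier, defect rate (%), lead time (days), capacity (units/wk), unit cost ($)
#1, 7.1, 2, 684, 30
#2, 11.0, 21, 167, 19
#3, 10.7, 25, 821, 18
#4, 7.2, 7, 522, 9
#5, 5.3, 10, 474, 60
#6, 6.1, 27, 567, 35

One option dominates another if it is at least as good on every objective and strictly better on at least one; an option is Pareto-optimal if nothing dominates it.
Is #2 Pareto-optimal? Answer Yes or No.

No

#4 vs #2: defect rate 7.2≤11.0, lead time 7≤21, capacity 522≥167, unit cost 9≤19 — #4 is at least as good on every objective and strictly better on at least one, so #4 dominates #2.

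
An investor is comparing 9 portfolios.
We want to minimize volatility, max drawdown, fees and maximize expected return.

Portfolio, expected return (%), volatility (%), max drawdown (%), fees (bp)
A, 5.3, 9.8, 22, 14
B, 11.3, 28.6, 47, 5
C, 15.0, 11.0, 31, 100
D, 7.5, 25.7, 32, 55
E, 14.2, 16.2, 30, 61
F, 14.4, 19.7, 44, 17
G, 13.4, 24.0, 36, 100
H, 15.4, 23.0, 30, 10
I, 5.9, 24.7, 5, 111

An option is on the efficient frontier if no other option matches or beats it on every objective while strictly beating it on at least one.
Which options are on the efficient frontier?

A: not dominated (best volatility).
B: not dominated (best fees).
C: not dominated.
D: dominated by H (expected return 15.4≥7.5, volatility 23.0≤25.7, max drawdown 30≤32, fees 10≤55).
E: not dominated.
F: not dominated.
G: dominated by C (expected return 15.0≥13.4, volatility 11.0≤24.0, max drawdown 31≤36, fees 100≤100).
H: not dominated (best expected return).
I: not dominated (best max drawdown).

A, B, C, E, F, H, I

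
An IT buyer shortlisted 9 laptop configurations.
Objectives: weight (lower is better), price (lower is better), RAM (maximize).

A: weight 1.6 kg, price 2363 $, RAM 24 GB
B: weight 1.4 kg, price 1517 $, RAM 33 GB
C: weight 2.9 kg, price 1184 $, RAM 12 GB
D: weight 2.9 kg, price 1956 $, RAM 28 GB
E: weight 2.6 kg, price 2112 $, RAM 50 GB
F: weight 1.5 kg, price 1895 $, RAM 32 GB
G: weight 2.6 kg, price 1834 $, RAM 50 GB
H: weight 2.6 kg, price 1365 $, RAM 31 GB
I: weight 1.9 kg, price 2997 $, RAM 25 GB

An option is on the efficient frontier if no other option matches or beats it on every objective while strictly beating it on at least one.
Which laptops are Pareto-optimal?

B, C, G, H

A: dominated by B (weight 1.4≤1.6, price 1517≤2363, RAM 33≥24).
B: not dominated (best weight).
C: not dominated (best price).
D: dominated by B (weight 1.4≤2.9, price 1517≤1956, RAM 33≥28).
E: dominated by G (weight 2.6≤2.6, price 1834≤2112, RAM 50≥50).
F: dominated by B (weight 1.4≤1.5, price 1517≤1895, RAM 33≥32).
G: not dominated.
H: not dominated.
I: dominated by B (weight 1.4≤1.9, price 1517≤2997, RAM 33≥25).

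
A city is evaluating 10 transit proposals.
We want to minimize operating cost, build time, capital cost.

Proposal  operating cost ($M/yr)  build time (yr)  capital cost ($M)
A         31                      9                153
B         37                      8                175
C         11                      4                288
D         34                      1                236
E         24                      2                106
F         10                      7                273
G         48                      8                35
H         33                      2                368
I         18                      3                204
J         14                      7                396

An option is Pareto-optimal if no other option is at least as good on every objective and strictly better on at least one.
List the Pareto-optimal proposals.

C, D, E, F, G, I

A: dominated by E (operating cost 24≤31, build time 2≤9, capital cost 106≤153).
B: dominated by E (operating cost 24≤37, build time 2≤8, capital cost 106≤175).
C: not dominated.
D: not dominated (best build time).
E: not dominated.
F: not dominated (best operating cost).
G: not dominated (best capital cost).
H: dominated by E (operating cost 24≤33, build time 2≤2, capital cost 106≤368).
I: not dominated.
J: dominated by C (operating cost 11≤14, build time 4≤7, capital cost 288≤396).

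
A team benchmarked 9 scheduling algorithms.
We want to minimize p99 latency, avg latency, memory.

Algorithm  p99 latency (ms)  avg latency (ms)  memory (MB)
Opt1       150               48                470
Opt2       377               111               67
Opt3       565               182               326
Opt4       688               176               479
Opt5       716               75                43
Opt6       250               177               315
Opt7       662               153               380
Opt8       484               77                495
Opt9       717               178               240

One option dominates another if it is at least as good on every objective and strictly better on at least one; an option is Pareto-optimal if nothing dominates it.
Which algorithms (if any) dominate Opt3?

Opt2, Opt6

Opt2: p99 latency 377≤565, avg latency 111≤182, memory 67≤326 — dominates Opt3.
Opt6: p99 latency 250≤565, avg latency 177≤182, memory 315≤326 — dominates Opt3.
Others (Opt1, Opt4, Opt5, Opt7, Opt8, Opt9) are each worse than Opt3 on at least one objective.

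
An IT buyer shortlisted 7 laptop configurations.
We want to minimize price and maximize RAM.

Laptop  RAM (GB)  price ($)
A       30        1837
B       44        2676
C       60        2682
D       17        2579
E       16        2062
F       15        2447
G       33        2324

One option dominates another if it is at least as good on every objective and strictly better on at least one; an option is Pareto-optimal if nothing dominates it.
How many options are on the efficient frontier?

A: not dominated (best price).
B: not dominated.
C: not dominated (best RAM).
D: dominated by A (RAM 30≥17, price 1837≤2579).
E: dominated by A (RAM 30≥16, price 1837≤2062).
F: dominated by A (RAM 30≥15, price 1837≤2447).
G: not dominated.
Pareto-optimal: A, B, C, G → 4.

4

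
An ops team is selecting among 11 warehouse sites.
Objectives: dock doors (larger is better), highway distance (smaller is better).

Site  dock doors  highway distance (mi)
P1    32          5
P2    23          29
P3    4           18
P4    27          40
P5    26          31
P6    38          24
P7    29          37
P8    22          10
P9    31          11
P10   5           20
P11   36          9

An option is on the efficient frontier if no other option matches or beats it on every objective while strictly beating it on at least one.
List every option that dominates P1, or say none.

P2: worse on dock doors (23 vs 32).
P3: worse on dock doors (4 vs 32).
P4: worse on dock doors (27 vs 32).
P5: worse on dock doors (26 vs 32).
P6: worse on highway distance (24 vs 5).
P7: worse on dock doors (29 vs 32).
P8: worse on dock doors (22 vs 32).
P9: worse on dock doors (31 vs 32).
P10: worse on dock doors (5 vs 32).
P11: worse on highway distance (9 vs 5).
No option dominates P1.

none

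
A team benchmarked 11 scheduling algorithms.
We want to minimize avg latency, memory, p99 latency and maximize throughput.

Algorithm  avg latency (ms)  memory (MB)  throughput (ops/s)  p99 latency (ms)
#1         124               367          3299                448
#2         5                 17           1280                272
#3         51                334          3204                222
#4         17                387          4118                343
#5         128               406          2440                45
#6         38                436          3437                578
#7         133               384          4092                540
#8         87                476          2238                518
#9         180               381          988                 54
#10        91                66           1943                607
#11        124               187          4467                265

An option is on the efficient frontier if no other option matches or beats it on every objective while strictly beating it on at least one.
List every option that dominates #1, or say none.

#11: avg latency 124≤124, memory 187≤367, throughput 4467≥3299, p99 latency 265≤448 — dominates #1.
Others (#2, #3, #4, #5, #6, #7, #8, #9, #10) are each worse than #1 on at least one objective.

#11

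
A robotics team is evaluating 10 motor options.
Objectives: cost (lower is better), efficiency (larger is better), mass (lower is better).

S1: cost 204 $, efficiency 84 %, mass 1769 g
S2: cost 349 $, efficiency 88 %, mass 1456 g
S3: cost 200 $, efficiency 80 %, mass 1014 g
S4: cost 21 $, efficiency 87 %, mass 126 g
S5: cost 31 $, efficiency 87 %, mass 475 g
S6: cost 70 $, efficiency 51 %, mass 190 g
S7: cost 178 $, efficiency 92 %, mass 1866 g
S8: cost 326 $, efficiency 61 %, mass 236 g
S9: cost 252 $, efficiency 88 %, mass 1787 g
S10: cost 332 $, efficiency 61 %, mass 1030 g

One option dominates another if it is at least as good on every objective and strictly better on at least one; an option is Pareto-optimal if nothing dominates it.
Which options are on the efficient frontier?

S2, S4, S7, S9

S1: dominated by S4 (cost 21≤204, efficiency 87≥84, mass 126≤1769).
S2: not dominated.
S3: dominated by S4 (cost 21≤200, efficiency 87≥80, mass 126≤1014).
S4: not dominated (best cost).
S5: dominated by S4 (cost 21≤31, efficiency 87≥87, mass 126≤475).
S6: dominated by S4 (cost 21≤70, efficiency 87≥51, mass 126≤190).
S7: not dominated (best efficiency).
S8: dominated by S4 (cost 21≤326, efficiency 87≥61, mass 126≤236).
S9: not dominated.
S10: dominated by S3 (cost 200≤332, efficiency 80≥61, mass 1014≤1030).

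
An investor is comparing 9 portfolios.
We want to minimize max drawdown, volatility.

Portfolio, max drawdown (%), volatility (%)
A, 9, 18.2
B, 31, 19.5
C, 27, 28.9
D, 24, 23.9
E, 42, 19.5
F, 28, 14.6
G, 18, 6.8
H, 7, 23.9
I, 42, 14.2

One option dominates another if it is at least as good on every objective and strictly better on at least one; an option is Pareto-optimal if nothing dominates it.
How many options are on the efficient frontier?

A: not dominated.
B: dominated by A (max drawdown 9≤31, volatility 18.2≤19.5).
C: dominated by A (max drawdown 9≤27, volatility 18.2≤28.9).
D: dominated by A (max drawdown 9≤24, volatility 18.2≤23.9).
E: dominated by A (max drawdown 9≤42, volatility 18.2≤19.5).
F: dominated by G (max drawdown 18≤28, volatility 6.8≤14.6).
G: not dominated (best volatility).
H: not dominated (best max drawdown).
I: dominated by G (max drawdown 18≤42, volatility 6.8≤14.2).
Pareto-optimal: A, G, H → 3.

3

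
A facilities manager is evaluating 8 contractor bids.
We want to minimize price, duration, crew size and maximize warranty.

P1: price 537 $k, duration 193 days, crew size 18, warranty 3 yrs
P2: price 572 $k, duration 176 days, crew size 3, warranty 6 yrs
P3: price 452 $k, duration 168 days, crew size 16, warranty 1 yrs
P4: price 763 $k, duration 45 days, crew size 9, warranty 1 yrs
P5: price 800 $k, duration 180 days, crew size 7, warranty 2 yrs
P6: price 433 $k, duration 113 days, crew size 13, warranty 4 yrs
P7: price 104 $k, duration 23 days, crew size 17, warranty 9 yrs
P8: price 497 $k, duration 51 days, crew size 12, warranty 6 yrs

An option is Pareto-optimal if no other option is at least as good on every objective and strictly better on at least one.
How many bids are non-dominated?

5

P1: dominated by P6 (price 433≤537, duration 113≤193, crew size 13≤18, warranty 4≥3).
P2: not dominated (best crew size).
P3: dominated by P6 (price 433≤452, duration 113≤168, crew size 13≤16, warranty 4≥1).
P4: not dominated.
P5: dominated by P2 (price 572≤800, duration 176≤180, crew size 3≤7, warranty 6≥2).
P6: not dominated.
P7: not dominated (best price).
P8: not dominated.
Pareto-optimal: P2, P4, P6, P7, P8 → 5.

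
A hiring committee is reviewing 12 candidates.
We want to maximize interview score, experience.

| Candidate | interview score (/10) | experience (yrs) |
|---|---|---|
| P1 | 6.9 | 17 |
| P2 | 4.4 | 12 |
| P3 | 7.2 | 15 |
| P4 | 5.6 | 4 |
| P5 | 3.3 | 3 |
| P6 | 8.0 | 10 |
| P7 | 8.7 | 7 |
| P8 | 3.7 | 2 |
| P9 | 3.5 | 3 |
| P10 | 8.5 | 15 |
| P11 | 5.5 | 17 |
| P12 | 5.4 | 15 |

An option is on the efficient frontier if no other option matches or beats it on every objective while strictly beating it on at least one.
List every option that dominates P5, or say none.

P1, P2, P3, P4, P6, P7, P9, P10, P11, P12

P1: interview score 6.9≥3.3, experience 17≥3 — dominates P5.
P2: interview score 4.4≥3.3, experience 12≥3 — dominates P5.
P3: interview score 7.2≥3.3, experience 15≥3 — dominates P5.
P4: interview score 5.6≥3.3, experience 4≥3 — dominates P5.
P6: interview score 8.0≥3.3, experience 10≥3 — dominates P5.
P7: interview score 8.7≥3.3, experience 7≥3 — dominates P5.
P9: interview score 3.5≥3.3, experience 3≥3 — dominates P5.
P10: interview score 8.5≥3.3, experience 15≥3 — dominates P5.
P11: interview score 5.5≥3.3, experience 17≥3 — dominates P5.
P12: interview score 5.4≥3.3, experience 15≥3 — dominates P5.
Others (P8) are each worse than P5 on at least one objective.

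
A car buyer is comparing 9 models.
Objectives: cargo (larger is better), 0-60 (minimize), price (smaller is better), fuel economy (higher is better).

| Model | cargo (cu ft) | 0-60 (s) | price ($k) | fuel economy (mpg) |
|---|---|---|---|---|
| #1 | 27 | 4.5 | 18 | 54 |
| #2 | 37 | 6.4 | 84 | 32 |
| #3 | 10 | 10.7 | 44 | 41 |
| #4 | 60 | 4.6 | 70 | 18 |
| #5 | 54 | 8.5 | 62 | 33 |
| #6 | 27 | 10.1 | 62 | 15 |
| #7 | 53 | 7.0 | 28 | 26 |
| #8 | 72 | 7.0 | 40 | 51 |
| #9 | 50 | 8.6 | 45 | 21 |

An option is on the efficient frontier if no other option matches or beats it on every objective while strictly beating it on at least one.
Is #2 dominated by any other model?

No

#1: worse on cargo (27 vs 37).
#3: worse on cargo (10 vs 37).
#4: worse on fuel economy (18 vs 32).
#5: worse on 0-60 (8.5 vs 6.4).
#6: worse on cargo (27 vs 37).
#7: worse on 0-60 (7.0 vs 6.4).
#8: worse on 0-60 (7.0 vs 6.4).
#9: worse on 0-60 (8.6 vs 6.4).
No option is at least as good as #2 on every objective and strictly better on one.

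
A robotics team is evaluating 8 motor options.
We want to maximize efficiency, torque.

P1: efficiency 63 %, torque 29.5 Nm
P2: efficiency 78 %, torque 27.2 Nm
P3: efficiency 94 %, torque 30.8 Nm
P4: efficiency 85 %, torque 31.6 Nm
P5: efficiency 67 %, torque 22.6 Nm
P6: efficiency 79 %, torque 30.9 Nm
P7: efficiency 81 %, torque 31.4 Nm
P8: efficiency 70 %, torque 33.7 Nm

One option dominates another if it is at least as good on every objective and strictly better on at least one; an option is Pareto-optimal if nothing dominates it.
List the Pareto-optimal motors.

P1: dominated by P3 (efficiency 94≥63, torque 30.8≥29.5).
P2: dominated by P3 (efficiency 94≥78, torque 30.8≥27.2).
P3: not dominated (best efficiency).
P4: not dominated.
P5: dominated by P2 (efficiency 78≥67, torque 27.2≥22.6).
P6: dominated by P4 (efficiency 85≥79, torque 31.6≥30.9).
P7: dominated by P4 (efficiency 85≥81, torque 31.6≥31.4).
P8: not dominated (best torque).

P3, P4, P8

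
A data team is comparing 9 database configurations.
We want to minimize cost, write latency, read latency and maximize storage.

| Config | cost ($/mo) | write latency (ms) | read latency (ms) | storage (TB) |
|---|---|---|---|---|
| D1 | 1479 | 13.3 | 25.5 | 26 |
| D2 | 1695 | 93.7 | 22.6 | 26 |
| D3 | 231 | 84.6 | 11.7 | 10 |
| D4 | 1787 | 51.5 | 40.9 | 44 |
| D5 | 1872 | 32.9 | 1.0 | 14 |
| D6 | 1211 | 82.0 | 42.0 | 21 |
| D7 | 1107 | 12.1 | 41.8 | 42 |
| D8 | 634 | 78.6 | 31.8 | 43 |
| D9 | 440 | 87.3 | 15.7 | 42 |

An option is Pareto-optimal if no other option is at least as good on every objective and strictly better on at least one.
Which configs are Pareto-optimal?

D1, D3, D4, D5, D7, D8, D9

D1: not dominated.
D2: dominated by D9 (cost 440≤1695, write latency 87.3≤93.7, read latency 15.7≤22.6, storage 42≥26).
D3: not dominated (best cost).
D4: not dominated (best storage).
D5: not dominated (best read latency).
D6: dominated by D7 (cost 1107≤1211, write latency 12.1≤82.0, read latency 41.8≤42.0, storage 42≥21).
D7: not dominated (best write latency).
D8: not dominated.
D9: not dominated.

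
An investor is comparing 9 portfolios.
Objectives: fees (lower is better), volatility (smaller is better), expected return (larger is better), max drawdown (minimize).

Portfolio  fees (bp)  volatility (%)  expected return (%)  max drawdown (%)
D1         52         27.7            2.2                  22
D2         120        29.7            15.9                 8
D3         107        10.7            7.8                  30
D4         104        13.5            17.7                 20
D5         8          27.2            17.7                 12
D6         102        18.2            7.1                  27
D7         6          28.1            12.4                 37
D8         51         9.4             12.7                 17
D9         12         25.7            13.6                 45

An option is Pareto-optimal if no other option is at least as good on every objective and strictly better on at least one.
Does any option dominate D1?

D5 vs D1: fees 8≤52, volatility 27.2≤27.7, expected return 17.7≥2.2, max drawdown 12≤22 — D5 is at least as good on every objective and strictly better on at least one, so D5 dominates D1.

Yes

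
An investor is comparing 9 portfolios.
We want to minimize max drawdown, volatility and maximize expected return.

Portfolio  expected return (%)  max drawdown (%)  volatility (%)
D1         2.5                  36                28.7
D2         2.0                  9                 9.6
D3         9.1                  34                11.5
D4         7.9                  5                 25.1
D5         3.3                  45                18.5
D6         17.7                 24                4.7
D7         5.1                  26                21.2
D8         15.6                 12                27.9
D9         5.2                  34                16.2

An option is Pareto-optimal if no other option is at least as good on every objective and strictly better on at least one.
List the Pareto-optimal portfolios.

D1: dominated by D3 (expected return 9.1≥2.5, max drawdown 34≤36, volatility 11.5≤28.7).
D2: not dominated.
D3: dominated by D6 (expected return 17.7≥9.1, max drawdown 24≤34, volatility 4.7≤11.5).
D4: not dominated (best max drawdown).
D5: dominated by D3 (expected return 9.1≥3.3, max drawdown 34≤45, volatility 11.5≤18.5).
D6: not dominated (best expected return).
D7: dominated by D6 (expected return 17.7≥5.1, max drawdown 24≤26, volatility 4.7≤21.2).
D8: not dominated.
D9: dominated by D3 (expected return 9.1≥5.2, max drawdown 34≤34, volatility 11.5≤16.2).

D2, D4, D6, D8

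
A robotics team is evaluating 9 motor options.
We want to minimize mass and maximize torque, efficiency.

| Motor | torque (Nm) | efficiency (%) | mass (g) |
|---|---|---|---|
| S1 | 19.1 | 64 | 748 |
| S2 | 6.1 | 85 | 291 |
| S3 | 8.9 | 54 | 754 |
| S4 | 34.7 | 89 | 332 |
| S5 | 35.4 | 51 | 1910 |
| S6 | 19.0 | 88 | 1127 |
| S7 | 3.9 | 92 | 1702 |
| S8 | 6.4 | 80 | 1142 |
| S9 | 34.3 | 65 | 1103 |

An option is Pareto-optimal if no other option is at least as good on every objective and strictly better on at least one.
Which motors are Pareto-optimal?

S2, S4, S5, S7

S1: dominated by S4 (torque 34.7≥19.1, efficiency 89≥64, mass 332≤748).
S2: not dominated (best mass).
S3: dominated by S1 (torque 19.1≥8.9, efficiency 64≥54, mass 748≤754).
S4: not dominated.
S5: not dominated (best torque).
S6: dominated by S4 (torque 34.7≥19.0, efficiency 89≥88, mass 332≤1127).
S7: not dominated (best efficiency).
S8: dominated by S4 (torque 34.7≥6.4, efficiency 89≥80, mass 332≤1142).
S9: dominated by S4 (torque 34.7≥34.3, efficiency 89≥65, mass 332≤1103).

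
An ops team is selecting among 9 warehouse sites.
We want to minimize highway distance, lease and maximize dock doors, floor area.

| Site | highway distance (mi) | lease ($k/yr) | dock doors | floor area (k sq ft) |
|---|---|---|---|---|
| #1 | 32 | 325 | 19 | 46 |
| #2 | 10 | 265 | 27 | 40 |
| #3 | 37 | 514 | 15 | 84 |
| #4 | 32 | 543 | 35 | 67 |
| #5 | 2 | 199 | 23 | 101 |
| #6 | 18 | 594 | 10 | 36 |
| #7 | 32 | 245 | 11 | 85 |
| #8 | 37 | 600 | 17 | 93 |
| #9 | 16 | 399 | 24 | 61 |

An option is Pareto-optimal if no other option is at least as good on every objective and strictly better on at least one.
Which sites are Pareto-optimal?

#2, #4, #5, #9

#1: dominated by #5 (highway distance 2≤32, lease 199≤325, dock doors 23≥19, floor area 101≥46).
#2: not dominated.
#3: dominated by #5 (highway distance 2≤37, lease 199≤514, dock doors 23≥15, floor area 101≥84).
#4: not dominated (best dock doors).
#5: not dominated (best highway distance).
#6: dominated by #2 (highway distance 10≤18, lease 265≤594, dock doors 27≥10, floor area 40≥36).
#7: dominated by #5 (highway distance 2≤32, lease 199≤245, dock doors 23≥11, floor area 101≥85).
#8: dominated by #5 (highway distance 2≤37, lease 199≤600, dock doors 23≥17, floor area 101≥93).
#9: not dominated.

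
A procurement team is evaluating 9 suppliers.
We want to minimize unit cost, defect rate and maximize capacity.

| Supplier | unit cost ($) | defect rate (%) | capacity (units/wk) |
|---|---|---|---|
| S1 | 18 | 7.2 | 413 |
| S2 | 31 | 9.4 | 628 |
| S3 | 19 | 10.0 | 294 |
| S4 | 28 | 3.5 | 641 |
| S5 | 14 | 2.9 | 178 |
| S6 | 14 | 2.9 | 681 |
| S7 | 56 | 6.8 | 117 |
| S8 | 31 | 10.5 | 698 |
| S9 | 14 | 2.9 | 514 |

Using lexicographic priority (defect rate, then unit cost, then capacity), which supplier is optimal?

S6

First minimize defect rate: best is 2.9, kept {S5, S6, S9}.
Then minimize unit cost: best is 14, kept {S5, S6, S9}.
Then maximize capacity: best is 681, kept {S6}.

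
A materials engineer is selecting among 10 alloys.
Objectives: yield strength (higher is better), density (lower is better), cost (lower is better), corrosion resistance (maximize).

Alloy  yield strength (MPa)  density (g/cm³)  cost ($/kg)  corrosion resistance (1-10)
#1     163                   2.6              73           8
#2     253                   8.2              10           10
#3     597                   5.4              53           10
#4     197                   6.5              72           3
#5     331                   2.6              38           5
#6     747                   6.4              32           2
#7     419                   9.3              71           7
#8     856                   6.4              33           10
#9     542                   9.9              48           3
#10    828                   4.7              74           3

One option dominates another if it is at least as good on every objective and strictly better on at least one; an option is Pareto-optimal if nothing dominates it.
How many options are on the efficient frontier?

#1: not dominated.
#2: not dominated (best cost).
#3: not dominated.
#4: dominated by #3 (yield strength 597≥197, density 5.4≤6.5, cost 53≤72, corrosion resistance 10≥3).
#5: not dominated.
#6: not dominated.
#7: dominated by #3 (yield strength 597≥419, density 5.4≤9.3, cost 53≤71, corrosion resistance 10≥7).
#8: not dominated (best yield strength).
#9: dominated by #8 (yield strength 856≥542, density 6.4≤9.9, cost 33≤48, corrosion resistance 10≥3).
#10: not dominated.
Pareto-optimal: #1, #2, #3, #5, #6, #8, #10 → 7.

7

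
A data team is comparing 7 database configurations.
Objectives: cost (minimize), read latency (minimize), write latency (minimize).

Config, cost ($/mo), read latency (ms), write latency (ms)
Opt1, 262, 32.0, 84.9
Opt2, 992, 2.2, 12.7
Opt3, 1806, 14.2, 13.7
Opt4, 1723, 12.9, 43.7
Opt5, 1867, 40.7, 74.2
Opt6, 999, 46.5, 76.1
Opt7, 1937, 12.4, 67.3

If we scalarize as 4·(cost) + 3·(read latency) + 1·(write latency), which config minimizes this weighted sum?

Opt1: 4·262 + 3·32.0 + 1·84.9 = 1228.9
Opt2: 4·992 + 3·2.2 + 1·12.7 = 3987.3
Opt3: 4·1806 + 3·14.2 + 1·13.7 = 7280.3
Opt4: 4·1723 + 3·12.9 + 1·43.7 = 6974.4
Opt5: 4·1867 + 3·40.7 + 1·74.2 = 7664.3
Opt6: 4·999 + 3·46.5 + 1·76.1 = 4211.6
Opt7: 4·1937 + 3·12.4 + 1·67.3 = 7852.5
Lowest: Opt1 at 1228.9.

Opt1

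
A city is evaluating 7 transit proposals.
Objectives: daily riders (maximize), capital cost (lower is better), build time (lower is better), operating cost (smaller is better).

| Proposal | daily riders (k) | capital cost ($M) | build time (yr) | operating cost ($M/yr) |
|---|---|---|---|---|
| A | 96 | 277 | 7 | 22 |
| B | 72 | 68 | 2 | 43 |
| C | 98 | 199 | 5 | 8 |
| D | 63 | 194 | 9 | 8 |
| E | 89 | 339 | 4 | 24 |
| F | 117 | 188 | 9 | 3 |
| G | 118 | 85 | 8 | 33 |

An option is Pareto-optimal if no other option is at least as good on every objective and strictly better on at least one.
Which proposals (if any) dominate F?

none

A: worse on daily riders (96 vs 117).
B: worse on daily riders (72 vs 117).
C: worse on daily riders (98 vs 117).
D: worse on daily riders (63 vs 117).
E: worse on daily riders (89 vs 117).
G: worse on operating cost (33 vs 3).
No option dominates F.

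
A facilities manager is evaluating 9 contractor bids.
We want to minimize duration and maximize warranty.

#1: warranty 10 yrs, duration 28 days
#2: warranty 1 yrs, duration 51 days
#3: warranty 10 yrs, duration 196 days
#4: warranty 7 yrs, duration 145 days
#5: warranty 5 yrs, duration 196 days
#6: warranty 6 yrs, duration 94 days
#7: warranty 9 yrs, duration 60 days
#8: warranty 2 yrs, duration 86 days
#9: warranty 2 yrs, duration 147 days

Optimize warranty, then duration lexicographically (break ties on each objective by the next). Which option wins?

#1

First maximize warranty: best is 10, kept {#1, #3}.
Then minimize duration: best is 28, kept {#1}.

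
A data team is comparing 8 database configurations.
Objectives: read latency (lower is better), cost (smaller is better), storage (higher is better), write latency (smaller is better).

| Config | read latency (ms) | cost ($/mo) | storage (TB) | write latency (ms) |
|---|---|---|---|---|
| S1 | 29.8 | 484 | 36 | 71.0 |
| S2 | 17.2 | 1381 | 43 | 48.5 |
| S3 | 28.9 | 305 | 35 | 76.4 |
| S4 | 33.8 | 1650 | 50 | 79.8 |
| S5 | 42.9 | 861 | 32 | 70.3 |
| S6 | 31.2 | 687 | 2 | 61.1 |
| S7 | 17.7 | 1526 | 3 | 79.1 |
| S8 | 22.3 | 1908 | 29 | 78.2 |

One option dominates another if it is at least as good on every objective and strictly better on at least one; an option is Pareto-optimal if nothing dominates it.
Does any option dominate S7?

S2 vs S7: read latency 17.2≤17.7, cost 1381≤1526, storage 43≥3, write latency 48.5≤79.1 — S2 is at least as good on every objective and strictly better on at least one, so S2 dominates S7.

Yes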